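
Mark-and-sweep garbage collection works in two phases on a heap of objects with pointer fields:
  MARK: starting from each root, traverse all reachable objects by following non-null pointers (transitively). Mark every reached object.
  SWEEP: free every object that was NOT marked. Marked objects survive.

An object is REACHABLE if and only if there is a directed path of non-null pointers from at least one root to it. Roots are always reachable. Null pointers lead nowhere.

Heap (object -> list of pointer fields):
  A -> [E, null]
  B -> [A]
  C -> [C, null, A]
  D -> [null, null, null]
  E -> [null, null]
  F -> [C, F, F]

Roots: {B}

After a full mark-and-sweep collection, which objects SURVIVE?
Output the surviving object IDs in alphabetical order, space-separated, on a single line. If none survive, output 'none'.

Roots: B
Mark B: refs=A, marked=B
Mark A: refs=E null, marked=A B
Mark E: refs=null null, marked=A B E
Unmarked (collected): C D F

Answer: A B E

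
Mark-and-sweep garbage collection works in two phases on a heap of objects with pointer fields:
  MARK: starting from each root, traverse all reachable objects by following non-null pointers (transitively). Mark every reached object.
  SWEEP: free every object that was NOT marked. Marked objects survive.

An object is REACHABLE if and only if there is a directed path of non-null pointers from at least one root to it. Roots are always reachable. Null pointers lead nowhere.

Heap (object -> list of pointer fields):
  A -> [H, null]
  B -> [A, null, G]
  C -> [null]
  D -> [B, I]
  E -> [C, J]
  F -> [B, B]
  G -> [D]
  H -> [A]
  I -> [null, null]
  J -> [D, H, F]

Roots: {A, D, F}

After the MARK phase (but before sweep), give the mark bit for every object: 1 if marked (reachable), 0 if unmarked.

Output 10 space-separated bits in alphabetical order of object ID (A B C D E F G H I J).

Roots: A D F
Mark A: refs=H null, marked=A
Mark D: refs=B I, marked=A D
Mark F: refs=B B, marked=A D F
Mark H: refs=A, marked=A D F H
Mark B: refs=A null G, marked=A B D F H
Mark I: refs=null null, marked=A B D F H I
Mark G: refs=D, marked=A B D F G H I
Unmarked (collected): C E J

Answer: 1 1 0 1 0 1 1 1 1 0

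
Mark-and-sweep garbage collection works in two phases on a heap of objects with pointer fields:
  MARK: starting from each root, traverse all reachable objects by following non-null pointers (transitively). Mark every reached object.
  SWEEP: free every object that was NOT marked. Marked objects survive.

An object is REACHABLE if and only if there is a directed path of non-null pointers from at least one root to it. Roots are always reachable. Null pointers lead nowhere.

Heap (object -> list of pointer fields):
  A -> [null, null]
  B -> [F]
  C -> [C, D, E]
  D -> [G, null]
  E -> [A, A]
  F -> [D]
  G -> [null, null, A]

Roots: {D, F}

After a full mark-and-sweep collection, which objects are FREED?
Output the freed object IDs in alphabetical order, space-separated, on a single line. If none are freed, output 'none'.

Roots: D F
Mark D: refs=G null, marked=D
Mark F: refs=D, marked=D F
Mark G: refs=null null A, marked=D F G
Mark A: refs=null null, marked=A D F G
Unmarked (collected): B C E

Answer: B C E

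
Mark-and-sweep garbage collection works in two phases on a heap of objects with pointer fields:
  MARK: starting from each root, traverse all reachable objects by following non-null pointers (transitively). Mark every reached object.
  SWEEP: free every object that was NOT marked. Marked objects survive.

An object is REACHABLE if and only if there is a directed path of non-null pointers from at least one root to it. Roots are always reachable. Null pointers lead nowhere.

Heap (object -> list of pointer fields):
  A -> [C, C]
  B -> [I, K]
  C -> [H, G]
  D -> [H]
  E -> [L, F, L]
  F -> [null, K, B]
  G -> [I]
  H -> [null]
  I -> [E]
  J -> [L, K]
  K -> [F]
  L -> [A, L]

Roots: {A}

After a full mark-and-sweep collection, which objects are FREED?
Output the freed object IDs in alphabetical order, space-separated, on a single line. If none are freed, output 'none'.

Answer: D J

Derivation:
Roots: A
Mark A: refs=C C, marked=A
Mark C: refs=H G, marked=A C
Mark H: refs=null, marked=A C H
Mark G: refs=I, marked=A C G H
Mark I: refs=E, marked=A C G H I
Mark E: refs=L F L, marked=A C E G H I
Mark L: refs=A L, marked=A C E G H I L
Mark F: refs=null K B, marked=A C E F G H I L
Mark K: refs=F, marked=A C E F G H I K L
Mark B: refs=I K, marked=A B C E F G H I K L
Unmarked (collected): D J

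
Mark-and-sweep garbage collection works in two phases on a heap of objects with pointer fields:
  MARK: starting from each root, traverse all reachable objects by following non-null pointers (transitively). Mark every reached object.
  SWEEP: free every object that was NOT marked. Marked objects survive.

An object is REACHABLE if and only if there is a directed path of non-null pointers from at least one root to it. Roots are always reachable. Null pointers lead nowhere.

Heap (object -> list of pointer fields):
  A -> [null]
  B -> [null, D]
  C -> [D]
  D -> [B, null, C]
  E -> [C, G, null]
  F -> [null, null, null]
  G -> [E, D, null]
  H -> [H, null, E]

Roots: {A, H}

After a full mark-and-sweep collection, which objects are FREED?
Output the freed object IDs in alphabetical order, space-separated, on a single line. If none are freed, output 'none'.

Roots: A H
Mark A: refs=null, marked=A
Mark H: refs=H null E, marked=A H
Mark E: refs=C G null, marked=A E H
Mark C: refs=D, marked=A C E H
Mark G: refs=E D null, marked=A C E G H
Mark D: refs=B null C, marked=A C D E G H
Mark B: refs=null D, marked=A B C D E G H
Unmarked (collected): F

Answer: F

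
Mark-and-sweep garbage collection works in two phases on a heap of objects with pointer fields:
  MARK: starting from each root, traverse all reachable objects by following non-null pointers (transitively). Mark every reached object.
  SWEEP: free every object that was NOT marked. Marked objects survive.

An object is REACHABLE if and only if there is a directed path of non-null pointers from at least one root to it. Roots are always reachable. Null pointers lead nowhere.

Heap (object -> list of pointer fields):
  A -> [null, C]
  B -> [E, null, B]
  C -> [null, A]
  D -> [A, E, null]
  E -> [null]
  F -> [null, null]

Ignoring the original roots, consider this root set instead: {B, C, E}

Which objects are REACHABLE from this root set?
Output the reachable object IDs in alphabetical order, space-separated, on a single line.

Roots: B C E
Mark B: refs=E null B, marked=B
Mark C: refs=null A, marked=B C
Mark E: refs=null, marked=B C E
Mark A: refs=null C, marked=A B C E
Unmarked (collected): D F

Answer: A B C E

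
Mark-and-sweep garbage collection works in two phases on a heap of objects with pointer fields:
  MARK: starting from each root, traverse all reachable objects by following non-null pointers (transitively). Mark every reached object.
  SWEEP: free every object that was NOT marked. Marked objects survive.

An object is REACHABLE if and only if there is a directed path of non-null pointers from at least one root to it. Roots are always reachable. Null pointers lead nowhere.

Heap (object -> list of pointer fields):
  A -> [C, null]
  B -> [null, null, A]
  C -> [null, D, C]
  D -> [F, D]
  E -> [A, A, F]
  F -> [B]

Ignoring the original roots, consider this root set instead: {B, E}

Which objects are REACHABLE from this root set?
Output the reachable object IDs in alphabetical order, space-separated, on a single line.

Roots: B E
Mark B: refs=null null A, marked=B
Mark E: refs=A A F, marked=B E
Mark A: refs=C null, marked=A B E
Mark F: refs=B, marked=A B E F
Mark C: refs=null D C, marked=A B C E F
Mark D: refs=F D, marked=A B C D E F
Unmarked (collected): (none)

Answer: A B C D E F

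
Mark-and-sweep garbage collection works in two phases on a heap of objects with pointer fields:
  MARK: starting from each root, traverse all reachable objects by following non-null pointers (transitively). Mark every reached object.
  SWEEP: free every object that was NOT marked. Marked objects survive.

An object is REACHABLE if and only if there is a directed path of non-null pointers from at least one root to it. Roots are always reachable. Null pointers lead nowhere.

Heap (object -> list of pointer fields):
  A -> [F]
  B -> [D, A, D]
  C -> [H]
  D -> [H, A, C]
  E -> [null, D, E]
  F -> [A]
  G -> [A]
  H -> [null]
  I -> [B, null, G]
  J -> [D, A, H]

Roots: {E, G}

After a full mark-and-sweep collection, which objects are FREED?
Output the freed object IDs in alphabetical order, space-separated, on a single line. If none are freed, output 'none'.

Roots: E G
Mark E: refs=null D E, marked=E
Mark G: refs=A, marked=E G
Mark D: refs=H A C, marked=D E G
Mark A: refs=F, marked=A D E G
Mark H: refs=null, marked=A D E G H
Mark C: refs=H, marked=A C D E G H
Mark F: refs=A, marked=A C D E F G H
Unmarked (collected): B I J

Answer: B I J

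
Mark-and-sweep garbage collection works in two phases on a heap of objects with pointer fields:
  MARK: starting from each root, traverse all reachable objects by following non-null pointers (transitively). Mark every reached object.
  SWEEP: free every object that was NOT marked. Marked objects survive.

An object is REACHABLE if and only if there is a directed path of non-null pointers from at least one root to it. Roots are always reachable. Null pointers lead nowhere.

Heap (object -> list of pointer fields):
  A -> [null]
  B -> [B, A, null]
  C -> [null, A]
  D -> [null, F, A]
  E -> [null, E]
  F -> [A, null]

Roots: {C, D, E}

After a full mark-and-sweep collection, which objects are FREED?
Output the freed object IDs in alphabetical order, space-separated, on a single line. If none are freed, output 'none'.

Answer: B

Derivation:
Roots: C D E
Mark C: refs=null A, marked=C
Mark D: refs=null F A, marked=C D
Mark E: refs=null E, marked=C D E
Mark A: refs=null, marked=A C D E
Mark F: refs=A null, marked=A C D E F
Unmarked (collected): B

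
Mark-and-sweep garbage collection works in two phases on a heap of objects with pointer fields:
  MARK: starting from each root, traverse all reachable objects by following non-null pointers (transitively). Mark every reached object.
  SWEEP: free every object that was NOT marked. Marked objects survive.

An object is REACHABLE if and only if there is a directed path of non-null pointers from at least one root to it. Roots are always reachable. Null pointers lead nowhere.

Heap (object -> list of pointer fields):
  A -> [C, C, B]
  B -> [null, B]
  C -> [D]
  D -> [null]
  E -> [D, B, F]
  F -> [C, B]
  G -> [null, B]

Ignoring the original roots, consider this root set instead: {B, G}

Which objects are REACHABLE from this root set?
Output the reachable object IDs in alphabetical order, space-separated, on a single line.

Answer: B G

Derivation:
Roots: B G
Mark B: refs=null B, marked=B
Mark G: refs=null B, marked=B G
Unmarked (collected): A C D E F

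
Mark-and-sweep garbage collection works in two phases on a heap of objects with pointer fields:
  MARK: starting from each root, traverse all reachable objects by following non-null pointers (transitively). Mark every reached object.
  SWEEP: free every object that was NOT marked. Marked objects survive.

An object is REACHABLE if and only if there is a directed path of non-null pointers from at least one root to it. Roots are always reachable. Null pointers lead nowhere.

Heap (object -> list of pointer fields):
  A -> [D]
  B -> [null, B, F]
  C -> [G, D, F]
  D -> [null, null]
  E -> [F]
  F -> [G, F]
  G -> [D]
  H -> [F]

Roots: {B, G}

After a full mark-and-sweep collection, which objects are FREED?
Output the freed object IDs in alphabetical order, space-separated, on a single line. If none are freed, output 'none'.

Answer: A C E H

Derivation:
Roots: B G
Mark B: refs=null B F, marked=B
Mark G: refs=D, marked=B G
Mark F: refs=G F, marked=B F G
Mark D: refs=null null, marked=B D F G
Unmarked (collected): A C E H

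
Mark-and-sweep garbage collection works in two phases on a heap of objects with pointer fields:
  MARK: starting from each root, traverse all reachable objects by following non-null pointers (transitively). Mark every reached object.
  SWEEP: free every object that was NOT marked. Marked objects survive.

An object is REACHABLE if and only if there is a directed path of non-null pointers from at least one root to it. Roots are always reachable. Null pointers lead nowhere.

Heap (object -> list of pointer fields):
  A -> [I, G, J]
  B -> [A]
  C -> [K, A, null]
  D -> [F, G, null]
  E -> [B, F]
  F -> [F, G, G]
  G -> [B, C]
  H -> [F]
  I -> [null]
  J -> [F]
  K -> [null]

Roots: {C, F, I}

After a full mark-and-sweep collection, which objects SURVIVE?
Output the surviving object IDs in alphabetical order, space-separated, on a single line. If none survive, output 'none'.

Answer: A B C F G I J K

Derivation:
Roots: C F I
Mark C: refs=K A null, marked=C
Mark F: refs=F G G, marked=C F
Mark I: refs=null, marked=C F I
Mark K: refs=null, marked=C F I K
Mark A: refs=I G J, marked=A C F I K
Mark G: refs=B C, marked=A C F G I K
Mark J: refs=F, marked=A C F G I J K
Mark B: refs=A, marked=A B C F G I J K
Unmarked (collected): D E H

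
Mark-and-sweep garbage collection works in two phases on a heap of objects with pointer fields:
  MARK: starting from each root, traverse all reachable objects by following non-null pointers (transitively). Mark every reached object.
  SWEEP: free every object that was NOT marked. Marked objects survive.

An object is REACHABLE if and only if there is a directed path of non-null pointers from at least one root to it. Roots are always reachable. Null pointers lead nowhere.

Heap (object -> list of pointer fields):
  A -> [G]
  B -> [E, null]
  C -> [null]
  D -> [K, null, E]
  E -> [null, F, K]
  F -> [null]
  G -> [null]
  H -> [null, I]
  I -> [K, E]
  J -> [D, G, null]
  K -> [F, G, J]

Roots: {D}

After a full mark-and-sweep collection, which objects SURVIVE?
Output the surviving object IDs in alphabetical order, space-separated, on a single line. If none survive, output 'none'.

Answer: D E F G J K

Derivation:
Roots: D
Mark D: refs=K null E, marked=D
Mark K: refs=F G J, marked=D K
Mark E: refs=null F K, marked=D E K
Mark F: refs=null, marked=D E F K
Mark G: refs=null, marked=D E F G K
Mark J: refs=D G null, marked=D E F G J K
Unmarked (collected): A B C H I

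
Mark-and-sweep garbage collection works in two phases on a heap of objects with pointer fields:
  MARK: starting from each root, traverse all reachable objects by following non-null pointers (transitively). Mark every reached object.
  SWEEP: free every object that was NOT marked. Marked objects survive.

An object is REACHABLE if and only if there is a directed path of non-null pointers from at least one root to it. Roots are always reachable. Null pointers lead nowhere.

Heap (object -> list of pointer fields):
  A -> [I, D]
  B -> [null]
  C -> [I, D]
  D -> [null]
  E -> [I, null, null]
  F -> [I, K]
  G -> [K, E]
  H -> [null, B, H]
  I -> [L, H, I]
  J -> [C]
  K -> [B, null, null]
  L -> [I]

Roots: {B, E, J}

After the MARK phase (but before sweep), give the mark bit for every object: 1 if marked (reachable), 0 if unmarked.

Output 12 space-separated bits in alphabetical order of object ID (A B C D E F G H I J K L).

Answer: 0 1 1 1 1 0 0 1 1 1 0 1

Derivation:
Roots: B E J
Mark B: refs=null, marked=B
Mark E: refs=I null null, marked=B E
Mark J: refs=C, marked=B E J
Mark I: refs=L H I, marked=B E I J
Mark C: refs=I D, marked=B C E I J
Mark L: refs=I, marked=B C E I J L
Mark H: refs=null B H, marked=B C E H I J L
Mark D: refs=null, marked=B C D E H I J L
Unmarked (collected): A F G K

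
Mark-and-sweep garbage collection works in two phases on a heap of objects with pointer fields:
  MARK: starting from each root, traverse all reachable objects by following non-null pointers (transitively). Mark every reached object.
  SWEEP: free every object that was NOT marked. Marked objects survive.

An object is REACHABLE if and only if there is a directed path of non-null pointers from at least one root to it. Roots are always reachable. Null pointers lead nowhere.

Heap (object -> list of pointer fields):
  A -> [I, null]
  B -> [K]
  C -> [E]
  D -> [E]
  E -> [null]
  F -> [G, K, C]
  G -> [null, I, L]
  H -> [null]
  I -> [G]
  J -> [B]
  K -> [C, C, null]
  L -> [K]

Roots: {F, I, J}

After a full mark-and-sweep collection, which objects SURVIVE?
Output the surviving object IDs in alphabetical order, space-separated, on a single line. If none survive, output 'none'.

Roots: F I J
Mark F: refs=G K C, marked=F
Mark I: refs=G, marked=F I
Mark J: refs=B, marked=F I J
Mark G: refs=null I L, marked=F G I J
Mark K: refs=C C null, marked=F G I J K
Mark C: refs=E, marked=C F G I J K
Mark B: refs=K, marked=B C F G I J K
Mark L: refs=K, marked=B C F G I J K L
Mark E: refs=null, marked=B C E F G I J K L
Unmarked (collected): A D H

Answer: B C E F G I J K L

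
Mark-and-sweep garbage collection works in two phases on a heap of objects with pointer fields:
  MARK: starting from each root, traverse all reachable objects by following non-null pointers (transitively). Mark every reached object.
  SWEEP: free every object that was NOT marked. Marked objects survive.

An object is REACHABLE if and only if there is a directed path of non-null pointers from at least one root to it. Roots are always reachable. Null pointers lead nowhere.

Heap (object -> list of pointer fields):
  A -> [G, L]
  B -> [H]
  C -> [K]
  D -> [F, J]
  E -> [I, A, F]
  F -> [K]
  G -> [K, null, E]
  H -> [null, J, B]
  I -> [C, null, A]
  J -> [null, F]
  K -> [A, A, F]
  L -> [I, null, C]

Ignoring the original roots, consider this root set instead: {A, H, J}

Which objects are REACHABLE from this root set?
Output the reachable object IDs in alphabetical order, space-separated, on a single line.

Roots: A H J
Mark A: refs=G L, marked=A
Mark H: refs=null J B, marked=A H
Mark J: refs=null F, marked=A H J
Mark G: refs=K null E, marked=A G H J
Mark L: refs=I null C, marked=A G H J L
Mark B: refs=H, marked=A B G H J L
Mark F: refs=K, marked=A B F G H J L
Mark K: refs=A A F, marked=A B F G H J K L
Mark E: refs=I A F, marked=A B E F G H J K L
Mark I: refs=C null A, marked=A B E F G H I J K L
Mark C: refs=K, marked=A B C E F G H I J K L
Unmarked (collected): D

Answer: A B C E F G H I J K L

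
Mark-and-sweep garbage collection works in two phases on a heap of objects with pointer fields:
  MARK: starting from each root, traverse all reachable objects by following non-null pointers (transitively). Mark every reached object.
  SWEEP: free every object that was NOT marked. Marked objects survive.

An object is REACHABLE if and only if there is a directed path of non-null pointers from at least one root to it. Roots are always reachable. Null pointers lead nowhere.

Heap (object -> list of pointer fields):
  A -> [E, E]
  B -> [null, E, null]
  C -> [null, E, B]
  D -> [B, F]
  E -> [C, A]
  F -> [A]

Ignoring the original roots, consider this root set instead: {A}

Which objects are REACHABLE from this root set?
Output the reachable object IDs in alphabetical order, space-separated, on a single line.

Roots: A
Mark A: refs=E E, marked=A
Mark E: refs=C A, marked=A E
Mark C: refs=null E B, marked=A C E
Mark B: refs=null E null, marked=A B C E
Unmarked (collected): D F

Answer: A B C E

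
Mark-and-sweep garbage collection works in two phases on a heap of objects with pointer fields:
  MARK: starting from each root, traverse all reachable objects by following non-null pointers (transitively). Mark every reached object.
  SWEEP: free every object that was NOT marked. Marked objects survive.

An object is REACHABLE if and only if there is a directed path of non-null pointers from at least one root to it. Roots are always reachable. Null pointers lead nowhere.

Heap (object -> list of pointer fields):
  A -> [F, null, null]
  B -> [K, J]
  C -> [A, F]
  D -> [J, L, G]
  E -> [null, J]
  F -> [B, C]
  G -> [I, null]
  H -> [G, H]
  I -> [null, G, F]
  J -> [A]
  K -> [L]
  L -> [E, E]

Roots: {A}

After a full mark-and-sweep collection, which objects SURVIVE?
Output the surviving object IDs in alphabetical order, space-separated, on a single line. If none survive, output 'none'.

Answer: A B C E F J K L

Derivation:
Roots: A
Mark A: refs=F null null, marked=A
Mark F: refs=B C, marked=A F
Mark B: refs=K J, marked=A B F
Mark C: refs=A F, marked=A B C F
Mark K: refs=L, marked=A B C F K
Mark J: refs=A, marked=A B C F J K
Mark L: refs=E E, marked=A B C F J K L
Mark E: refs=null J, marked=A B C E F J K L
Unmarked (collected): D G H I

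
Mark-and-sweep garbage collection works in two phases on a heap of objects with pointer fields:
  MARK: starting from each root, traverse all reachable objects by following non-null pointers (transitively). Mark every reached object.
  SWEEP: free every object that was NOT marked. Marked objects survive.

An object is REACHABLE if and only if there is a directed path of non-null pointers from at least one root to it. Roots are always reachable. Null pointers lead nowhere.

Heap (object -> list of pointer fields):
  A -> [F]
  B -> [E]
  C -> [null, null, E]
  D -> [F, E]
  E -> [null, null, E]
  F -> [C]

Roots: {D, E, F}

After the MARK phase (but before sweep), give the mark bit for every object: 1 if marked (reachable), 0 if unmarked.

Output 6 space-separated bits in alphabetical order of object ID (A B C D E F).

Answer: 0 0 1 1 1 1

Derivation:
Roots: D E F
Mark D: refs=F E, marked=D
Mark E: refs=null null E, marked=D E
Mark F: refs=C, marked=D E F
Mark C: refs=null null E, marked=C D E F
Unmarked (collected): A B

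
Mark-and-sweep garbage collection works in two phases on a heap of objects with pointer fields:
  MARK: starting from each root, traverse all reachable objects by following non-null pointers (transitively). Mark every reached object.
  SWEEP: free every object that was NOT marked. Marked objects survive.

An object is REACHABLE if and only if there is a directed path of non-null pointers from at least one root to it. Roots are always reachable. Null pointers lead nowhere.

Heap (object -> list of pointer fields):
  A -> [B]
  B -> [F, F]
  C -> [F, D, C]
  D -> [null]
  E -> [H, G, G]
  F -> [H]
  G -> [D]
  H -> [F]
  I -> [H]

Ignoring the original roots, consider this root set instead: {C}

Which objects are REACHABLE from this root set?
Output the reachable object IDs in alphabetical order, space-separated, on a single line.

Roots: C
Mark C: refs=F D C, marked=C
Mark F: refs=H, marked=C F
Mark D: refs=null, marked=C D F
Mark H: refs=F, marked=C D F H
Unmarked (collected): A B E G I

Answer: C D F H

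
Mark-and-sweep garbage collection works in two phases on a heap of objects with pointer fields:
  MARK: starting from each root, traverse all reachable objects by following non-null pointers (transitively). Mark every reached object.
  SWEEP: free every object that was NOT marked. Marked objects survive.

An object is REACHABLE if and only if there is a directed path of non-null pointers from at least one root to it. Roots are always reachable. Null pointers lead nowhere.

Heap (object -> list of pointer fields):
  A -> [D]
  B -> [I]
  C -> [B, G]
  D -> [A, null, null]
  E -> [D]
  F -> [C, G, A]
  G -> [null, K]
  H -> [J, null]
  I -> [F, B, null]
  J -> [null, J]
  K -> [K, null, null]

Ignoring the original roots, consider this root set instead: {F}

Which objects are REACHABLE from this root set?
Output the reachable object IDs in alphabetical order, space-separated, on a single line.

Roots: F
Mark F: refs=C G A, marked=F
Mark C: refs=B G, marked=C F
Mark G: refs=null K, marked=C F G
Mark A: refs=D, marked=A C F G
Mark B: refs=I, marked=A B C F G
Mark K: refs=K null null, marked=A B C F G K
Mark D: refs=A null null, marked=A B C D F G K
Mark I: refs=F B null, marked=A B C D F G I K
Unmarked (collected): E H J

Answer: A B C D F G I K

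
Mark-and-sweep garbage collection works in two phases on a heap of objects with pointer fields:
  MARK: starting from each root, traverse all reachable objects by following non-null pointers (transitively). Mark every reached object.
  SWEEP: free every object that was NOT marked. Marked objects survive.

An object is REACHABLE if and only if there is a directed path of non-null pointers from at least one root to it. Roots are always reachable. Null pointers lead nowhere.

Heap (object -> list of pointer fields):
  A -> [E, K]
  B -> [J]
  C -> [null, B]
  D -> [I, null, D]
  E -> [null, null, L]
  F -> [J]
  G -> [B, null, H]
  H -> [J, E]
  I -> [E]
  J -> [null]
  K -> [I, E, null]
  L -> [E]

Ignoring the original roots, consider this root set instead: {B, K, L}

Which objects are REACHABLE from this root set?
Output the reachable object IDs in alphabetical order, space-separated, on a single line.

Roots: B K L
Mark B: refs=J, marked=B
Mark K: refs=I E null, marked=B K
Mark L: refs=E, marked=B K L
Mark J: refs=null, marked=B J K L
Mark I: refs=E, marked=B I J K L
Mark E: refs=null null L, marked=B E I J K L
Unmarked (collected): A C D F G H

Answer: B E I J K L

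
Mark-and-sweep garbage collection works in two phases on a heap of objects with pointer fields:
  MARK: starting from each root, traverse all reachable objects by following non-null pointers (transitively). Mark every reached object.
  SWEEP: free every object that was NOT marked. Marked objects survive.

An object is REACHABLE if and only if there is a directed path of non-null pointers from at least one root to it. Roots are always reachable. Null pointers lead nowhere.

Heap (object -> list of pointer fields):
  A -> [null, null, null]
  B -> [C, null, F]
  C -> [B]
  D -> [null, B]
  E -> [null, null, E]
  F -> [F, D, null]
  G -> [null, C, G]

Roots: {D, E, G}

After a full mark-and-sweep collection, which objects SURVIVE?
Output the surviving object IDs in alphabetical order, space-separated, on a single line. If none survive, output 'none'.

Roots: D E G
Mark D: refs=null B, marked=D
Mark E: refs=null null E, marked=D E
Mark G: refs=null C G, marked=D E G
Mark B: refs=C null F, marked=B D E G
Mark C: refs=B, marked=B C D E G
Mark F: refs=F D null, marked=B C D E F G
Unmarked (collected): A

Answer: B C D E F G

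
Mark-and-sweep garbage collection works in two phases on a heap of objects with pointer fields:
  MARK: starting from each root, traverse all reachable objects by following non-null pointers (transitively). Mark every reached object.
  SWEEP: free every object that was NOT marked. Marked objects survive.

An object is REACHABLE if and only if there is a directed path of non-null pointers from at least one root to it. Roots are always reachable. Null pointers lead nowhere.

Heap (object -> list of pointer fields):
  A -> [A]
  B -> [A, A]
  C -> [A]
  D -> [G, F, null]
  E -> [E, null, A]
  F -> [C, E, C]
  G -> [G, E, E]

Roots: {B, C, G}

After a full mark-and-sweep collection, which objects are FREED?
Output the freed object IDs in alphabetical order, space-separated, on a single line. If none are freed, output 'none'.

Roots: B C G
Mark B: refs=A A, marked=B
Mark C: refs=A, marked=B C
Mark G: refs=G E E, marked=B C G
Mark A: refs=A, marked=A B C G
Mark E: refs=E null A, marked=A B C E G
Unmarked (collected): D F

Answer: D F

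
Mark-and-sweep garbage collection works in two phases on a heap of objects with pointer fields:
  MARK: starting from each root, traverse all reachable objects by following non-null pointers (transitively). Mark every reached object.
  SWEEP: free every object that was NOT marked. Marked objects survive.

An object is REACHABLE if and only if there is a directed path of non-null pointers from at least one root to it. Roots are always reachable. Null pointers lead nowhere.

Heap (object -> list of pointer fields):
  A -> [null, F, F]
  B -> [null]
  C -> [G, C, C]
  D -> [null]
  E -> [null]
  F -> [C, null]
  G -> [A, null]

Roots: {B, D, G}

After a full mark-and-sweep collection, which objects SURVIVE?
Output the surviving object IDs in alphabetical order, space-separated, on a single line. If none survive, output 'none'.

Roots: B D G
Mark B: refs=null, marked=B
Mark D: refs=null, marked=B D
Mark G: refs=A null, marked=B D G
Mark A: refs=null F F, marked=A B D G
Mark F: refs=C null, marked=A B D F G
Mark C: refs=G C C, marked=A B C D F G
Unmarked (collected): E

Answer: A B C D F G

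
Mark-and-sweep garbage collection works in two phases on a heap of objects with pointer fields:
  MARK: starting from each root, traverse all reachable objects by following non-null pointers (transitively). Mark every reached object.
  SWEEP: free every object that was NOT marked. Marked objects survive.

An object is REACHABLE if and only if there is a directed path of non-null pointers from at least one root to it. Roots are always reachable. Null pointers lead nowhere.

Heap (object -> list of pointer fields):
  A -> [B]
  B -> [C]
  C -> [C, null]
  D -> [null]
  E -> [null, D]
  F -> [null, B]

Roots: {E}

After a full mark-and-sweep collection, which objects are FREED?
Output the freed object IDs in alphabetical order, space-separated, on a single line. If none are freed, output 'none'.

Answer: A B C F

Derivation:
Roots: E
Mark E: refs=null D, marked=E
Mark D: refs=null, marked=D E
Unmarked (collected): A B C F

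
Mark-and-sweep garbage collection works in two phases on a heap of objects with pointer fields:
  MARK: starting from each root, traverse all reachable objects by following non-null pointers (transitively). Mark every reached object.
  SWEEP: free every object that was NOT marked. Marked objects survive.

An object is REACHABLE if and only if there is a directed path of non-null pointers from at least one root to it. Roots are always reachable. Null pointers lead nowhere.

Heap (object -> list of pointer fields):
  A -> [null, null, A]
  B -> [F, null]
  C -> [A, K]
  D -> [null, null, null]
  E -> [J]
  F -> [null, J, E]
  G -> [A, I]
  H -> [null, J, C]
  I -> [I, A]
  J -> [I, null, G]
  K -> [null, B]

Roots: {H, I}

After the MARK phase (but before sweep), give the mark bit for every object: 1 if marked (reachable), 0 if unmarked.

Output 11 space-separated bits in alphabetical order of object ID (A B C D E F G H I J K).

Answer: 1 1 1 0 1 1 1 1 1 1 1

Derivation:
Roots: H I
Mark H: refs=null J C, marked=H
Mark I: refs=I A, marked=H I
Mark J: refs=I null G, marked=H I J
Mark C: refs=A K, marked=C H I J
Mark A: refs=null null A, marked=A C H I J
Mark G: refs=A I, marked=A C G H I J
Mark K: refs=null B, marked=A C G H I J K
Mark B: refs=F null, marked=A B C G H I J K
Mark F: refs=null J E, marked=A B C F G H I J K
Mark E: refs=J, marked=A B C E F G H I J K
Unmarked (collected): D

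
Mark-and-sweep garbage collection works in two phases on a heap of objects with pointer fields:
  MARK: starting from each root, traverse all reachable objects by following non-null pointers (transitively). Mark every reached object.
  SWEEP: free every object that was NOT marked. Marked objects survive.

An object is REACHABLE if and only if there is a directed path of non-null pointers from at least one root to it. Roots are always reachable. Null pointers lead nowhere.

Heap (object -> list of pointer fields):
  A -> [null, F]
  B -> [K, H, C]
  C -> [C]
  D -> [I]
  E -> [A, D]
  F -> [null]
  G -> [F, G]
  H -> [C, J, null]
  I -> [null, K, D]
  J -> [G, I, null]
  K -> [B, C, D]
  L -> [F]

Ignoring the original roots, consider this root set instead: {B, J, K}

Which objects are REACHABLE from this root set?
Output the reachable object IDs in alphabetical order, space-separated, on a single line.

Roots: B J K
Mark B: refs=K H C, marked=B
Mark J: refs=G I null, marked=B J
Mark K: refs=B C D, marked=B J K
Mark H: refs=C J null, marked=B H J K
Mark C: refs=C, marked=B C H J K
Mark G: refs=F G, marked=B C G H J K
Mark I: refs=null K D, marked=B C G H I J K
Mark D: refs=I, marked=B C D G H I J K
Mark F: refs=null, marked=B C D F G H I J K
Unmarked (collected): A E L

Answer: B C D F G H I J K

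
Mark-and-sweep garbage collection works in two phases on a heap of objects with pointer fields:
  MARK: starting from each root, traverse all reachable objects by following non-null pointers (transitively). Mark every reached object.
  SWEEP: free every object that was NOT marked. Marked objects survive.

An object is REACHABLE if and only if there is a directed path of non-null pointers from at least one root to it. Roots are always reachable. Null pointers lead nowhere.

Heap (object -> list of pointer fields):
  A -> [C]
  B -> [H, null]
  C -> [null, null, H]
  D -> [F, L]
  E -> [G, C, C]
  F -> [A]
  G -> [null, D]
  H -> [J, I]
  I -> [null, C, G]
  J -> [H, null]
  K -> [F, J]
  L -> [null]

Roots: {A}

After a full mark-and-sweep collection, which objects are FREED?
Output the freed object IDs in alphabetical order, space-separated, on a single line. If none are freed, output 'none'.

Roots: A
Mark A: refs=C, marked=A
Mark C: refs=null null H, marked=A C
Mark H: refs=J I, marked=A C H
Mark J: refs=H null, marked=A C H J
Mark I: refs=null C G, marked=A C H I J
Mark G: refs=null D, marked=A C G H I J
Mark D: refs=F L, marked=A C D G H I J
Mark F: refs=A, marked=A C D F G H I J
Mark L: refs=null, marked=A C D F G H I J L
Unmarked (collected): B E K

Answer: B E K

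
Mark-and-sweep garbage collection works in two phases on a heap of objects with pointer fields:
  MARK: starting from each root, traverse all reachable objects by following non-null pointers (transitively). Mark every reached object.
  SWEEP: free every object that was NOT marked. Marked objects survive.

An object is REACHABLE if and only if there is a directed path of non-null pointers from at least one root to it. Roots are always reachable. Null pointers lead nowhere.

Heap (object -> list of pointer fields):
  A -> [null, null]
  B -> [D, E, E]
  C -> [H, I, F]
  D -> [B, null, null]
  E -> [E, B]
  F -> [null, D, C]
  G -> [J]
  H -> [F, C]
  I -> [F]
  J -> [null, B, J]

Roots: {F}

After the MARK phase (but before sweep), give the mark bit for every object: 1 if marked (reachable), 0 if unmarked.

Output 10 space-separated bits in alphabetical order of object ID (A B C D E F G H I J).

Answer: 0 1 1 1 1 1 0 1 1 0

Derivation:
Roots: F
Mark F: refs=null D C, marked=F
Mark D: refs=B null null, marked=D F
Mark C: refs=H I F, marked=C D F
Mark B: refs=D E E, marked=B C D F
Mark H: refs=F C, marked=B C D F H
Mark I: refs=F, marked=B C D F H I
Mark E: refs=E B, marked=B C D E F H I
Unmarked (collected): A G J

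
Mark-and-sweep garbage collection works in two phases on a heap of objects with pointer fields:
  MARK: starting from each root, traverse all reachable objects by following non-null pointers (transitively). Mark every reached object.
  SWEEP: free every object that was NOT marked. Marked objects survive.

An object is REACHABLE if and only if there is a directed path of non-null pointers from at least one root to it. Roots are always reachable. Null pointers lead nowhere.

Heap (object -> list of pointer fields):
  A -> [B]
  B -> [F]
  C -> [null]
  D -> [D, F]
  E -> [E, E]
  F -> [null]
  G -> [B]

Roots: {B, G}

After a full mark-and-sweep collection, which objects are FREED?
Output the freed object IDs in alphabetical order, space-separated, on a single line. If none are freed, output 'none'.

Roots: B G
Mark B: refs=F, marked=B
Mark G: refs=B, marked=B G
Mark F: refs=null, marked=B F G
Unmarked (collected): A C D E

Answer: A C D E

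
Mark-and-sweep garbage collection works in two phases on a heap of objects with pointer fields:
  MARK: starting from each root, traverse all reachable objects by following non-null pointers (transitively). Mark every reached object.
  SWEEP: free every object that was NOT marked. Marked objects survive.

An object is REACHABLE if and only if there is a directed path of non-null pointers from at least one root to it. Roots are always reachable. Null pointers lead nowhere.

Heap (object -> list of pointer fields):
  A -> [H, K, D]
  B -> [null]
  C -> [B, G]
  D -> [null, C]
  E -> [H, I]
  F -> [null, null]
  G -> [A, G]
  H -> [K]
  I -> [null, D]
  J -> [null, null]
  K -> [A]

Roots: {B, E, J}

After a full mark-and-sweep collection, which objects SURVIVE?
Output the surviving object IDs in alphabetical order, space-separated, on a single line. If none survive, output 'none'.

Roots: B E J
Mark B: refs=null, marked=B
Mark E: refs=H I, marked=B E
Mark J: refs=null null, marked=B E J
Mark H: refs=K, marked=B E H J
Mark I: refs=null D, marked=B E H I J
Mark K: refs=A, marked=B E H I J K
Mark D: refs=null C, marked=B D E H I J K
Mark A: refs=H K D, marked=A B D E H I J K
Mark C: refs=B G, marked=A B C D E H I J K
Mark G: refs=A G, marked=A B C D E G H I J K
Unmarked (collected): F

Answer: A B C D E G H I J K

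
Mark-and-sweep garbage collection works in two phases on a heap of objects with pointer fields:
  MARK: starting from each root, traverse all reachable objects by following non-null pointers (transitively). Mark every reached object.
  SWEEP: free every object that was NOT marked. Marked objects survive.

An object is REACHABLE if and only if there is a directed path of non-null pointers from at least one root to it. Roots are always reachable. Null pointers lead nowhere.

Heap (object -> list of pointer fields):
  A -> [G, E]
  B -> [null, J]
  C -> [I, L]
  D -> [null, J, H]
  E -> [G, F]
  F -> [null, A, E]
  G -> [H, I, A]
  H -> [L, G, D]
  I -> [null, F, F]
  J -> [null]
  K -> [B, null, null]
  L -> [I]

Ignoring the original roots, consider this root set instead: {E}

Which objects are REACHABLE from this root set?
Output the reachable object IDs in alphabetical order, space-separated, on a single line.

Answer: A D E F G H I J L

Derivation:
Roots: E
Mark E: refs=G F, marked=E
Mark G: refs=H I A, marked=E G
Mark F: refs=null A E, marked=E F G
Mark H: refs=L G D, marked=E F G H
Mark I: refs=null F F, marked=E F G H I
Mark A: refs=G E, marked=A E F G H I
Mark L: refs=I, marked=A E F G H I L
Mark D: refs=null J H, marked=A D E F G H I L
Mark J: refs=null, marked=A D E F G H I J L
Unmarked (collected): B C K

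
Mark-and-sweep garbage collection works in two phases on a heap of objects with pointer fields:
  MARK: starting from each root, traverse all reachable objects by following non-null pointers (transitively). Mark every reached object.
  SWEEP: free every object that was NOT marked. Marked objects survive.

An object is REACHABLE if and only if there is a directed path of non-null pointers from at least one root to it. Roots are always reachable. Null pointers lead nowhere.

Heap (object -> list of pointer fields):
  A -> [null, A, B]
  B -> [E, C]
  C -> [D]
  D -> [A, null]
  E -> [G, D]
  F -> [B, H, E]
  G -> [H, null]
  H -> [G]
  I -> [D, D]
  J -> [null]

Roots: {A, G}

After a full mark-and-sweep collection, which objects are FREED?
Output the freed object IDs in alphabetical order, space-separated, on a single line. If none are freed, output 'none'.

Answer: F I J

Derivation:
Roots: A G
Mark A: refs=null A B, marked=A
Mark G: refs=H null, marked=A G
Mark B: refs=E C, marked=A B G
Mark H: refs=G, marked=A B G H
Mark E: refs=G D, marked=A B E G H
Mark C: refs=D, marked=A B C E G H
Mark D: refs=A null, marked=A B C D E G H
Unmarked (collected): F I J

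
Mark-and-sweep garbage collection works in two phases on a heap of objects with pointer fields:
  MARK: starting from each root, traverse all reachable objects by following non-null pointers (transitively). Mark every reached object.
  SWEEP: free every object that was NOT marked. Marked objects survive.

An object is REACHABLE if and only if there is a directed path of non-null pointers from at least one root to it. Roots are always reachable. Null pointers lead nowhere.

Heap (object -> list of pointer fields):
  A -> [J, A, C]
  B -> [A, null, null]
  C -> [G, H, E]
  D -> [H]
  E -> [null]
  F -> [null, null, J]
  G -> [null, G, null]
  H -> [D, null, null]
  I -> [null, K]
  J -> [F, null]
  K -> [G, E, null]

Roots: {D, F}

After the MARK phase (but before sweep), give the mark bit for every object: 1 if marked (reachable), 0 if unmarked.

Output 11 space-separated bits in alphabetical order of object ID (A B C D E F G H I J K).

Answer: 0 0 0 1 0 1 0 1 0 1 0

Derivation:
Roots: D F
Mark D: refs=H, marked=D
Mark F: refs=null null J, marked=D F
Mark H: refs=D null null, marked=D F H
Mark J: refs=F null, marked=D F H J
Unmarked (collected): A B C E G I K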